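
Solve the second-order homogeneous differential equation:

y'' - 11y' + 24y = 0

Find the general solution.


Characteristic equation: r² - 11r + 24 = 0.
Factor: (r - 3)(r - 8) = 0 ⇒ r = 3, 8 (distinct real).
General solution: y = C₁e^(3x) + C₂e^(8x).


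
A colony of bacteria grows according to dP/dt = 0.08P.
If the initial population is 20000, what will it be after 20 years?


The ODE dP/dt = 0.08P has solution P(t) = P(0)e^(0.08t).
Substitute P(0) = 20000 and t = 20: P(20) = 20000 e^(1.60) ≈ 99061.


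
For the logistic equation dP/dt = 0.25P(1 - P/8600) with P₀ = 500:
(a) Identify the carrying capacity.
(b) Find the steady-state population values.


Logistic ODE dP/dt = 0.25P(1 - P/8600) has equilibria where dP/dt = 0, i.e. P = 0 or P = 8600.
The coefficient (1 - P/K) = 0 when P = K, identifying K = 8600 as the carrying capacity.
(a) K = 8600; (b) equilibria P = 0 and P = 8600.


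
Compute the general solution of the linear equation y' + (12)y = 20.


P(x) = 12, Q(x) = 20; integrating factor μ = e^(12x).
(μ y)' = 20e^(12x) ⇒ μ y = (5/3)e^(12x) + C.
Divide by μ: y = 5/3 + Ce^(-12x).


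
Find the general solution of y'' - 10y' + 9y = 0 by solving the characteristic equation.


Characteristic equation: r² - 10r + 9 = 0.
Factor: (r - 9)(r - 1) = 0 ⇒ r = 9, 1 (distinct real).
General solution: y = C₁e^(9x) + C₂e^(x).


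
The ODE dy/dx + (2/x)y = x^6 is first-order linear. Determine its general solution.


P(x) = 2/x ⇒ μ = x^2.
(x^2 y)' = x^2·x^6 = x^8.
Integrate: x^2 y = x^9/(9) + C.
Solve for y: y = (1/9)x^7 + C/x^2.


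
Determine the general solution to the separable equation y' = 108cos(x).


g(y) = 1, so integrate directly: y = ∫ 108cos(x) dx = 108sin(x) + C.


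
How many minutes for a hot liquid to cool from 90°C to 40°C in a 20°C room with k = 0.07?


From T(t) = T_a + (T₀ - T_a)e^(-kt), set T(t) = 40:
(40 - 20) / (90 - 20) = e^(-0.07t), so t = -ln(0.286)/0.07 ≈ 17.9 minutes.


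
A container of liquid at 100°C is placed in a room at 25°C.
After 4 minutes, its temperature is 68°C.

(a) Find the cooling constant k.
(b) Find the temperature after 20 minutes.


Newton's law: T(t) = T_a + (T₀ - T_a)e^(-kt).
(a) Use T(4) = 68: (68 - 25)/(100 - 25) = e^(-k·4), so k = -ln(0.573)/4 ≈ 0.1391.
(b) Apply k to t = 20: T(20) = 25 + (75)e^(-2.781) ≈ 29.6°C.


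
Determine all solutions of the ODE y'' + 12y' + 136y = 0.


Characteristic equation: r² + 12r + 136 = 0.
Discriminant is negative; roots r = -6 ± 10i (complex conjugate pair).
General solution uses e^(α x)(C₁ cos(β x) + C₂ sin(β x)): y = e^(-6x)(C₁cos(10x) + C₂sin(10x)).


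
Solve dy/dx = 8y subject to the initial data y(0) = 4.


General solution of y' = 8y is y = Ce^(8x).
Apply y(0) = 4: C = 4.
Particular solution: y = 4e^(8x).


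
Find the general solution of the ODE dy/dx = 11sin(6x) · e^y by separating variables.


Separate: e^(-y) dy = 11sin(6x) dx.
Integrate: -e^(-y) = -(11/6)cos(6x) + C₀.
Rearrange: e^(-y) = (11/6)cos(6x) + C.


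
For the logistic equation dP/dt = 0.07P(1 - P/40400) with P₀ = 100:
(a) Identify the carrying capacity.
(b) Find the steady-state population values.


Logistic ODE dP/dt = 0.07P(1 - P/40400) has equilibria where dP/dt = 0, i.e. P = 0 or P = 40400.
The coefficient (1 - P/K) = 0 when P = K, identifying K = 40400 as the carrying capacity.
(a) K = 40400; (b) equilibria P = 0 and P = 40400.


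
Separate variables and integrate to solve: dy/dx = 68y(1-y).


Separate: dy/[y(1-y)] = 68 dx.
Partial fractions: 1/[y(1-y)] = 1/y + 1/(1-y).
Integrate: ln|y/(1-y)| = 68x + C₀.
Solve for y: y = 1/(1 + Ce^(-68x)).


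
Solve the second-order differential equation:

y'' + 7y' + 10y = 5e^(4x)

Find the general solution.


Characteristic roots of r² + 7r + 10 = 0 are -5, -2.
y_h = C₁e^(-5x) + C₂e^(-2x).
Forcing exponent 4 is not a characteristic root; try y_p = Ae^(4x).
Substitute: A·(16 + (7)·4 + (10)) = A·54 = 5, so A = 5/54.
General solution: y = C₁e^(-5x) + C₂e^(-2x) + (5/54)e^(4x).


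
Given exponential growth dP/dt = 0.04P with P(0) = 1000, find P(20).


The ODE dP/dt = 0.04P has solution P(t) = P(0)e^(0.04t).
Substitute P(0) = 1000 and t = 20: P(20) = 1000 e^(0.80) ≈ 2226.


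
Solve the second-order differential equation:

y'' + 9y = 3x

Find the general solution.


Homogeneous: r² + 9 = 0 ⇒ r = ±3i, y_h = C₁cos(3x) + C₂sin(3x).
Polynomial forcing; try y_p = Ax + B. Then y_p'' + 9 y_p = 9(Ax + B) = 3x, so B = 0 and A = 1/3.
General solution: y = C₁cos(3x) + C₂sin(3x) + (1/3)x.


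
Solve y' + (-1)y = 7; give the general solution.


P(x) = -1 ⇒ μ = e^(-x).
(μ y)' = 7e^(-x) ⇒ μ y = -7e^(-x) + C.
Divide by μ: y = -7 + Ce^(x).


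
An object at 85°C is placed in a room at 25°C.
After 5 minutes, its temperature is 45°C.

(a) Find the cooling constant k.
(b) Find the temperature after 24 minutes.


Newton's law: T(t) = T_a + (T₀ - T_a)e^(-kt).
(a) Use T(5) = 45: (45 - 25)/(85 - 25) = e^(-k·5), so k = -ln(0.333)/5 ≈ 0.2197.
(b) Apply k to t = 24: T(24) = 25 + (60)e^(-5.273) ≈ 25.3°C.


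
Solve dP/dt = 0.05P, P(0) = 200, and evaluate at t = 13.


The ODE dP/dt = 0.05P has solution P(t) = P(0)e^(0.05t).
Substitute P(0) = 200 and t = 13: P(13) = 200 e^(0.65) ≈ 383.


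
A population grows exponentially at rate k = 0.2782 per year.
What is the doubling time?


Exponential growth: P(t) = P₀ e^(0.2782t). Set P(t)/P₀ = 2: e^(0.2782t) = 2.
Solve: t = ln(2)/0.2782 ≈ 2.49 years.


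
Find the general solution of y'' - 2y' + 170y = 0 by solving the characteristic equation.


Characteristic equation: r² - 2r + 170 = 0.
Discriminant is negative; roots r = 1 ± 13i (complex conjugate pair).
General solution uses e^(α x)(C₁ cos(β x) + C₂ sin(β x)): y = e^(x)(C₁cos(13x) + C₂sin(13x)).


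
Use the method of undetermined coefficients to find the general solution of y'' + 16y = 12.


Homogeneous part: r² + 16 = 0 ⇒ r = ±4i, so y_h = C₁cos(4x) + C₂sin(4x).
Try constant y_p = A; plug in: 16A = 12 ⇒ A = 3/4.
General solution: y = C₁cos(4x) + C₂sin(4x) + 3/4.


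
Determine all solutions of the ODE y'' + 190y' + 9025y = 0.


Characteristic equation: r² + 190r + 9025 = 0, i.e. (r + 95)² = 0.
Repeated root r = -95; include an x factor for the second linearly independent solution.
General solution: y = (C₁ + C₂x)e^(-95x).


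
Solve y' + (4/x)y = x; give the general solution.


P(x) = 4/x ⇒ μ = x^4.
(x^4 y)' = x^4·x^1 = x^5.
Integrate: x^4 y = x^6/(6) + C.
Solve for y: y = (1/6)x^2 + C/x^4.


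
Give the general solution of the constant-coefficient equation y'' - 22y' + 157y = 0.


Characteristic equation: r² - 22r + 157 = 0.
Discriminant is negative; roots r = 11 ± 6i (complex conjugate pair).
General solution uses e^(α x)(C₁ cos(β x) + C₂ sin(β x)): y = e^(11x)(C₁cos(6x) + C₂sin(6x)).


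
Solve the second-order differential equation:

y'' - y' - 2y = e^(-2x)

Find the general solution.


Characteristic roots of r² - r - 2 = 0 are -1, 2.
y_h = C₁e^(-x) + C₂e^(2x).
Forcing exponent -2 is not a characteristic root; try y_p = Ae^(-2x).
Substitute: A·(4 + (-1)·-2 + (-2)) = A·4 = 1, so A = 1/4.
General solution: y = C₁e^(-x) + C₂e^(2x) + (1/4)e^(-2x).


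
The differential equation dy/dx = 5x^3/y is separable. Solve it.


Separate variables: y dy = 5x^3 dx.
Integrate both sides: y²/2 = (5/4)x^4 + C₀.
Multiply by 2: y² = (5/2)x^4 + C.


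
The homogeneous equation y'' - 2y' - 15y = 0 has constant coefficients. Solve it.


Characteristic equation: r² - 2r - 15 = 0.
Factor: (r - 5)(r + 3) = 0 ⇒ r = 5, -3 (distinct real).
General solution: y = C₁e^(5x) + C₂e^(-3x).


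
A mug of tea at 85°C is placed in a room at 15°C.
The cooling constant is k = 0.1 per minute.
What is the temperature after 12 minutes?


Newton's law: dT/dt = -k(T - T_a) has solution T(t) = T_a + (T₀ - T_a)e^(-kt).
Plug in T_a = 15, T₀ = 85, k = 0.1, t = 12: T(12) = 15 + (70)e^(-1.20) ≈ 36.1°C.


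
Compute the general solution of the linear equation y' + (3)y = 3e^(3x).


P(x) = 3 ⇒ μ = e^(3x).
(μ y)' = 3e^(6x) ⇒ μ y = (3/6)e^(6x) + C.
Divide by μ: y = (1/2)e^(3x) + Ce^(-3x).


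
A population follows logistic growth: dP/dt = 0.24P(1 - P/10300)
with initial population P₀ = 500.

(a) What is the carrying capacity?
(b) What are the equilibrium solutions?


Logistic ODE dP/dt = 0.24P(1 - P/10300) has equilibria where dP/dt = 0, i.e. P = 0 or P = 10300.
The coefficient (1 - P/K) = 0 when P = K, identifying K = 10300 as the carrying capacity.
(a) K = 10300; (b) equilibria P = 0 and P = 10300.


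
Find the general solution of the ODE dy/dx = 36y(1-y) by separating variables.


Separate: dy/[y(1-y)] = 36 dx.
Partial fractions: 1/[y(1-y)] = 1/y + 1/(1-y).
Integrate: ln|y/(1-y)| = 36x + C₀.
Solve for y: y = 1/(1 + Ce^(-36x)).


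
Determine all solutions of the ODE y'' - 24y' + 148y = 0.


Characteristic equation: r² - 24r + 148 = 0.
Discriminant is negative; roots r = 12 ± 2i (complex conjugate pair).
General solution uses e^(α x)(C₁ cos(β x) + C₂ sin(β x)): y = e^(12x)(C₁cos(2x) + C₂sin(2x)).


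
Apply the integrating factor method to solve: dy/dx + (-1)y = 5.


P(x) = -1 ⇒ μ = e^(-x).
(μ y)' = 5e^(-x) ⇒ μ y = -5e^(-x) + C.
Divide by μ: y = -5 + Ce^(x).


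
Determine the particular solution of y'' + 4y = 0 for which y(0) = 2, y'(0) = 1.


Characteristic roots of r² + 4 = 0 are ±2i, so y = C₁cos(2x) + C₂sin(2x).
Apply y(0) = 2: C₁ = 2. Differentiate and apply y'(0) = 1: 2·C₂ = 1, so C₂ = 1/2.
Particular solution: y = 2cos(2x) + (1/2)sin(2x).


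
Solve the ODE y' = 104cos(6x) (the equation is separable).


g(y) = 1, so integrate directly: y = ∫ 104cos(6x) dx = (52/3)sin(6x) + C.


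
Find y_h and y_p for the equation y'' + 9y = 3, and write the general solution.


Homogeneous part: r² + 9 = 0 ⇒ r = ±3i, so y_h = C₁cos(3x) + C₂sin(3x).
Try constant y_p = A; plug in: 9A = 3 ⇒ A = 1/3.
General solution: y = C₁cos(3x) + C₂sin(3x) + 1/3.


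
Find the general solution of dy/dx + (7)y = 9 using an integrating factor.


P(x) = 7, Q(x) = 9; integrating factor μ = e^(7x).
(μ y)' = 9e^(7x) ⇒ μ y = (9/7)e^(7x) + C.
Divide by μ: y = 9/7 + Ce^(-7x).


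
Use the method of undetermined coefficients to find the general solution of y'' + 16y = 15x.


Homogeneous: r² + 16 = 0 ⇒ r = ±4i, y_h = C₁cos(4x) + C₂sin(4x).
Polynomial forcing; try y_p = Ax + B. Then y_p'' + 16 y_p = 16(Ax + B) = 15x, so B = 0 and A = 15/16.
General solution: y = C₁cos(4x) + C₂sin(4x) + (15/16)x.


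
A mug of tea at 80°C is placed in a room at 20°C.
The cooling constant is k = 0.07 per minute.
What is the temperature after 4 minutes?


Newton's law: dT/dt = -k(T - T_a) has solution T(t) = T_a + (T₀ - T_a)e^(-kt).
Plug in T_a = 20, T₀ = 80, k = 0.07, t = 4: T(4) = 20 + (60)e^(-0.28) ≈ 65.3°C.


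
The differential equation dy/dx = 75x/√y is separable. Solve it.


Separate: √y dy = 75x dx.
Integrate: (2/3)y^(3/2) = (75/2)x² + C.


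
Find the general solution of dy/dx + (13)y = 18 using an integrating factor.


P(x) = 13, Q(x) = 18; integrating factor μ = e^(13x).
(μ y)' = 18e^(13x) ⇒ μ y = (18/13)e^(13x) + C.
Divide by μ: y = 18/13 + Ce^(-13x).


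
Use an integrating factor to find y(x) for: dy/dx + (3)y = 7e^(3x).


P(x) = 3 ⇒ μ = e^(3x).
(μ y)' = 7e^(6x) ⇒ μ y = (7/6)e^(6x) + C.
Divide by μ: y = (7/6)e^(3x) + Ce^(-3x).


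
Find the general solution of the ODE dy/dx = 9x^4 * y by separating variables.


Separate variables: dy/y = 9x^4 dx.
Integrate: ln|y| = (9/5)x^5 + C₀.
Exponentiate: y = Ce^((9/5)x^5).


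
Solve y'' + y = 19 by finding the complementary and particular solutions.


Homogeneous part: r² + 1 = 0 ⇒ r = ±1i, so y_h = C₁cos(x) + C₂sin(x).
Try constant y_p = A; plug in: 1A = 19 ⇒ A = 19.
General solution: y = C₁cos(x) + C₂sin(x) + 19.


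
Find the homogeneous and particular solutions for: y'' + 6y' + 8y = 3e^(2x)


Characteristic roots of r² + 6r + 8 = 0 are -4, -2.
y_h = C₁e^(-4x) + C₂e^(-2x).
Forcing exponent 2 is not a characteristic root; try y_p = Ae^(2x).
Substitute: A·(4 + (6)·2 + (8)) = A·24 = 3, so A = 1/8.
General solution: y = C₁e^(-4x) + C₂e^(-2x) + (1/8)e^(2x).


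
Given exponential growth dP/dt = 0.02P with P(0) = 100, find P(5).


The ODE dP/dt = 0.02P has solution P(t) = P(0)e^(0.02t).
Substitute P(0) = 100 and t = 5: P(5) = 100 e^(0.10) ≈ 111.


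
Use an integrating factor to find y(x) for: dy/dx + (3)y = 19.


P(x) = 3, Q(x) = 19; integrating factor μ = e^(3x).
(μ y)' = 19e^(3x) ⇒ μ y = (19/3)e^(3x) + C.
Divide by μ: y = 19/3 + Ce^(-3x).


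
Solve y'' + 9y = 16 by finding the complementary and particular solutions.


Homogeneous part: r² + 9 = 0 ⇒ r = ±3i, so y_h = C₁cos(3x) + C₂sin(3x).
Try constant y_p = A; plug in: 9A = 16 ⇒ A = 16/9.
General solution: y = C₁cos(3x) + C₂sin(3x) + 16/9.


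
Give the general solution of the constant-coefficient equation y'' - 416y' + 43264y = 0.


Characteristic equation: r² - 416r + 43264 = 0, i.e. (r - 208)² = 0.
Repeated root r = 208; include an x factor for the second linearly independent solution.
General solution: y = (C₁ + C₂x)e^(208x).


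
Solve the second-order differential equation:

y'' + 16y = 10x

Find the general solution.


Homogeneous: r² + 16 = 0 ⇒ r = ±4i, y_h = C₁cos(4x) + C₂sin(4x).
Polynomial forcing; try y_p = Ax + B. Then y_p'' + 16 y_p = 16(Ax + B) = 10x, so B = 0 and A = 5/8.
General solution: y = C₁cos(4x) + C₂sin(4x) + (5/8)x.


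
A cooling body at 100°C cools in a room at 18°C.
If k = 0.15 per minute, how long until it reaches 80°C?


From T(t) = T_a + (T₀ - T_a)e^(-kt), set T(t) = 80:
(80 - 18) / (100 - 18) = e^(-0.15t), so t = -ln(0.756)/0.15 ≈ 1.9 minutes.


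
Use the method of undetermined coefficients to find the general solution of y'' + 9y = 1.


Homogeneous part: r² + 9 = 0 ⇒ r = ±3i, so y_h = C₁cos(3x) + C₂sin(3x).
Try constant y_p = A; plug in: 9A = 1 ⇒ A = 1/9.
General solution: y = C₁cos(3x) + C₂sin(3x) + 1/9.


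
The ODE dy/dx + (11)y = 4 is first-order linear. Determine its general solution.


P(x) = 11, Q(x) = 4; integrating factor μ = e^(11x).
(μ y)' = 4e^(11x) ⇒ μ y = (4/11)e^(11x) + C.
Divide by μ: y = 4/11 + Ce^(-11x).


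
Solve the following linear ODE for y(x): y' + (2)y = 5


P(x) = 2, Q(x) = 5; integrating factor μ = e^(2x).
(μ y)' = 5e^(2x) ⇒ μ y = (5/2)e^(2x) + C.
Divide by μ: y = 5/2 + Ce^(-2x).


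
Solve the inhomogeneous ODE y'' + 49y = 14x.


Homogeneous: r² + 49 = 0 ⇒ r = ±7i, y_h = C₁cos(7x) + C₂sin(7x).
Polynomial forcing; try y_p = Ax + B. Then y_p'' + 49 y_p = 49(Ax + B) = 14x, so B = 0 and A = 2/7.
General solution: y = C₁cos(7x) + C₂sin(7x) + (2/7)x.


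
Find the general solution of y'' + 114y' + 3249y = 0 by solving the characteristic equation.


Characteristic equation: r² + 114r + 3249 = 0, i.e. (r + 57)² = 0.
Repeated root r = -57; include an x factor for the second linearly independent solution.
General solution: y = (C₁ + C₂x)e^(-57x).


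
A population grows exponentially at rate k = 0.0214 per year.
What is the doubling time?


Exponential growth: P(t) = P₀ e^(0.0214t). Set P(t)/P₀ = 2: e^(0.0214t) = 2.
Solve: t = ln(2)/0.0214 ≈ 32.39 years.


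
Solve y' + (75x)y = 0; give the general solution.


P(x) = 75x ⇒ μ = e^((75/2)x²).
Q(x) = 0 so μ y is constant: y = Ce^(-(75/2)x²).


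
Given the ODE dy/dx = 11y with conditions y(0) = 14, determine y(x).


General solution of y' = 11y is y = Ce^(11x).
Apply y(0) = 14: C = 14.
Particular solution: y = 14e^(11x).


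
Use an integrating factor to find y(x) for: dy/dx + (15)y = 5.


P(x) = 15, Q(x) = 5; integrating factor μ = e^(15x).
(μ y)' = 5e^(15x) ⇒ μ y = (1/3)e^(15x) + C.
Divide by μ: y = 1/3 + Ce^(-15x).


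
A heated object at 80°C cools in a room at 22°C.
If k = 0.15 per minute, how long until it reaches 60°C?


From T(t) = T_a + (T₀ - T_a)e^(-kt), set T(t) = 60:
(60 - 22) / (80 - 22) = e^(-0.15t), so t = -ln(0.655)/0.15 ≈ 2.8 minutes.


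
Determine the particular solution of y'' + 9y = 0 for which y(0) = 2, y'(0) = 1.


Characteristic roots of r² + 9 = 0 are ±3i, so y = C₁cos(3x) + C₂sin(3x).
Apply y(0) = 2: C₁ = 2. Differentiate and apply y'(0) = 1: 3·C₂ = 1, so C₂ = 1/3.
Particular solution: y = 2cos(3x) + (1/3)sin(3x).


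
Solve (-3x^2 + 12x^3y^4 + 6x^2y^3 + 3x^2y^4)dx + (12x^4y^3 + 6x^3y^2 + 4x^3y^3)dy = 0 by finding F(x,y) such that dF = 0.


Check exactness: ∂M/∂y = 48x^3y^3 + 18x^2y^2 + 12x^2y^3 and ∂N/∂x = 48x^3y^3 + 18x^2y^2 + 12x^2y^3; equal, so the equation is exact.
Integrate M with respect to x (treating y as constant): ∫M dx = -x^3 + 3x^4y^4 + 2x^3y^3 + x^3y^4 + h(y).
Differentiate w.r.t. y and set equal to N: all terms match, so h'(y) = 0 and h is a constant absorbed into C.
General solution: -x^3 + 3x^4y^4 + 2x^3y^3 + x^3y^4 = C.


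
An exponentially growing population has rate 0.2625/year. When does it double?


Exponential growth: P(t) = P₀ e^(0.2625t). Set P(t)/P₀ = 2: e^(0.2625t) = 2.
Solve: t = ln(2)/0.2625 ≈ 2.64 years.


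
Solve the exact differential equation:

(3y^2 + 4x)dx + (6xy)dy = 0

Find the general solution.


Check exactness: ∂M/∂y = 6y and ∂N/∂x = 6y; equal, so the equation is exact.
Integrate M with respect to x (treating y as constant): ∫M dx = 3xy^2 + 2x^2 + h(y).
Differentiate w.r.t. y and set equal to N: all terms match, so h'(y) = 0 and h is a constant absorbed into C.
General solution: 3xy^2 + 2x^2 = C.


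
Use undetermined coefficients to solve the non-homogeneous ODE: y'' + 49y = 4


Homogeneous part: r² + 49 = 0 ⇒ r = ±7i, so y_h = C₁cos(7x) + C₂sin(7x).
Try constant y_p = A; plug in: 49A = 4 ⇒ A = 4/49.
General solution: y = C₁cos(7x) + C₂sin(7x) + 4/49.


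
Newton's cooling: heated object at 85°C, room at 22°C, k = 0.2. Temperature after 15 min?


Newton's law: dT/dt = -k(T - T_a) has solution T(t) = T_a + (T₀ - T_a)e^(-kt).
Plug in T_a = 22, T₀ = 85, k = 0.2, t = 15: T(15) = 22 + (63)e^(-3.00) ≈ 25.1°C.


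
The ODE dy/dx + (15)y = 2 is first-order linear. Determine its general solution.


P(x) = 15, Q(x) = 2; integrating factor μ = e^(15x).
(μ y)' = 2e^(15x) ⇒ μ y = (2/15)e^(15x) + C.
Divide by μ: y = 2/15 + Ce^(-15x).


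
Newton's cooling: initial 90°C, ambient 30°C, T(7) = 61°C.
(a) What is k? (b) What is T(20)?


Newton's law: T(t) = T_a + (T₀ - T_a)e^(-kt).
(a) Use T(7) = 61: (61 - 30)/(90 - 30) = e^(-k·7), so k = -ln(0.517)/7 ≈ 0.0943.
(b) Apply k to t = 20: T(20) = 30 + (60)e^(-1.887) ≈ 39.1°C.


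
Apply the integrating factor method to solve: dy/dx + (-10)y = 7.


P(x) = -10 ⇒ μ = e^(-10x).
(μ y)' = 7e^(-10x) ⇒ μ y = -(7/10)e^(-10x) + C.
Divide by μ: y = -7/10 + Ce^(10x).


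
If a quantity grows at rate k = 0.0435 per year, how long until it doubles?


Exponential growth: P(t) = P₀ e^(0.0435t). Set P(t)/P₀ = 2: e^(0.0435t) = 2.
Solve: t = ln(2)/0.0435 ≈ 15.93 years.


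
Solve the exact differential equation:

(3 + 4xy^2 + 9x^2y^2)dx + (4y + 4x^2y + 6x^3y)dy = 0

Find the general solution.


Check exactness: ∂M/∂y = 8xy + 18x^2y and ∂N/∂x = 8xy + 18x^2y; equal, so the equation is exact.
Integrate M with respect to x (treating y as constant): ∫M dx = 3x + 2x^2y^2 + 3x^3y^2 + h(y).
Differentiate w.r.t. y and set equal to N: the x-dependent terms already match, leaving h'(y) = 4y. Integrate: h(y) = 2y^2.
So F(x,y) = 2y^2 + 3x + 2x^2y^2 + 3x^3y^2.
General solution: 2y^2 + 3x + 2x^2y^2 + 3x^3y^2 = C.


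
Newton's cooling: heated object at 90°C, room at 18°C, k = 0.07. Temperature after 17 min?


Newton's law: dT/dt = -k(T - T_a) has solution T(t) = T_a + (T₀ - T_a)e^(-kt).
Plug in T_a = 18, T₀ = 90, k = 0.07, t = 17: T(17) = 18 + (72)e^(-1.19) ≈ 39.9°C.


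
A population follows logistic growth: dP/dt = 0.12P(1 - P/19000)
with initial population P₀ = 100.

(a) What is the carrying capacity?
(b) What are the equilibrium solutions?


Logistic ODE dP/dt = 0.12P(1 - P/19000) has equilibria where dP/dt = 0, i.e. P = 0 or P = 19000.
The coefficient (1 - P/K) = 0 when P = K, identifying K = 19000 as the carrying capacity.
(a) K = 19000; (b) equilibria P = 0 and P = 19000.


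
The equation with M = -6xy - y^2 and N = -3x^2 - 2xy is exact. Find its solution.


Check exactness: ∂M/∂y = -6x - 2y and ∂N/∂x = -6x - 2y; equal, so the equation is exact.
Integrate M with respect to x (treating y as constant): ∫M dx = -3x^2y - xy^2 + h(y).
Differentiate w.r.t. y and set equal to N: all terms match, so h'(y) = 0 and h is a constant absorbed into C.
General solution: -3x^2y - xy^2 = C.


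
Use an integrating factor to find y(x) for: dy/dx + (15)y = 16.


P(x) = 15, Q(x) = 16; integrating factor μ = e^(15x).
(μ y)' = 16e^(15x) ⇒ μ y = (16/15)e^(15x) + C.
Divide by μ: y = 16/15 + Ce^(-15x).


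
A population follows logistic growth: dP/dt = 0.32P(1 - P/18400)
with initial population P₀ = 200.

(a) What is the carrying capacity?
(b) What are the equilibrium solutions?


Logistic ODE dP/dt = 0.32P(1 - P/18400) has equilibria where dP/dt = 0, i.e. P = 0 or P = 18400.
The coefficient (1 - P/K) = 0 when P = K, identifying K = 18400 as the carrying capacity.
(a) K = 18400; (b) equilibria P = 0 and P = 18400.


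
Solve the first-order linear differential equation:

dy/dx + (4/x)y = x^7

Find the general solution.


P(x) = 4/x ⇒ μ = x^4.
(x^4 y)' = x^11 ⇒ x^4 y = x^12/(12) + C.
Solve for y: y = (1/12)x^8 + C/x^4.


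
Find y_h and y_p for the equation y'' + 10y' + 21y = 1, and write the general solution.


Characteristic roots of r² + 10r + 21 = 0 are -3, -7.
y_h = C₁e^(-3x) + C₂e^(-7x).
Constant forcing; try y_p = A. Then 21A = 1 ⇒ A = 1/21.
General solution: y = C₁e^(-3x) + C₂e^(-7x) + 1/21.


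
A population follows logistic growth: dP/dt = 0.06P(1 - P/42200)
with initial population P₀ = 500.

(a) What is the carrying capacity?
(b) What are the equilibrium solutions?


Logistic ODE dP/dt = 0.06P(1 - P/42200) has equilibria where dP/dt = 0, i.e. P = 0 or P = 42200.
The coefficient (1 - P/K) = 0 when P = K, identifying K = 42200 as the carrying capacity.
(a) K = 42200; (b) equilibria P = 0 and P = 42200.


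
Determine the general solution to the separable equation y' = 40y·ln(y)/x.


Separate: dy/[y ln(y)] = 40 dx/x.
Substitute u = ln(y): du/u = 40 dx/x.
Integrate: ln|ln(y)| = 40ln|x| + C₀, hence ln(y) = C·x^40.


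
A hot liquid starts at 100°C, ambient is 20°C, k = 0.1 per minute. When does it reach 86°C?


From T(t) = T_a + (T₀ - T_a)e^(-kt), set T(t) = 86:
(86 - 20) / (100 - 20) = e^(-0.1t), so t = -ln(0.825)/0.1 ≈ 1.9 minutes.


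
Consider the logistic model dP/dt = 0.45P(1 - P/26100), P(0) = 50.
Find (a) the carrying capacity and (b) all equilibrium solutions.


Logistic ODE dP/dt = 0.45P(1 - P/26100) has equilibria where dP/dt = 0, i.e. P = 0 or P = 26100.
The coefficient (1 - P/K) = 0 when P = K, identifying K = 26100 as the carrying capacity.
(a) K = 26100; (b) equilibria P = 0 and P = 26100.


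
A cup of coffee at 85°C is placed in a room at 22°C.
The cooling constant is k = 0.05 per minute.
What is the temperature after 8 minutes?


Newton's law: dT/dt = -k(T - T_a) has solution T(t) = T_a + (T₀ - T_a)e^(-kt).
Plug in T_a = 22, T₀ = 85, k = 0.05, t = 8: T(8) = 22 + (63)e^(-0.40) ≈ 64.2°C.


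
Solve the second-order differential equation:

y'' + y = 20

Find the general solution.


Homogeneous part: r² + 1 = 0 ⇒ r = ±1i, so y_h = C₁cos(x) + C₂sin(x).
Try constant y_p = A; plug in: 1A = 20 ⇒ A = 20.
General solution: y = C₁cos(x) + C₂sin(x) + 20.


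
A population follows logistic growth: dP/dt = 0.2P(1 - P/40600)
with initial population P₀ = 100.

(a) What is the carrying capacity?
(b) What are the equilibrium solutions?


Logistic ODE dP/dt = 0.2P(1 - P/40600) has equilibria where dP/dt = 0, i.e. P = 0 or P = 40600.
The coefficient (1 - P/K) = 0 when P = K, identifying K = 40600 as the carrying capacity.
(a) K = 40600; (b) equilibria P = 0 and P = 40600.


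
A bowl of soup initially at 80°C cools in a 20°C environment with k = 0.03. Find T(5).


Newton's law: dT/dt = -k(T - T_a) has solution T(t) = T_a + (T₀ - T_a)e^(-kt).
Plug in T_a = 20, T₀ = 80, k = 0.03, t = 5: T(5) = 20 + (60)e^(-0.15) ≈ 71.6°C.


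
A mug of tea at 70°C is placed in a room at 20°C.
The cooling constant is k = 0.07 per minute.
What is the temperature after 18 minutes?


Newton's law: dT/dt = -k(T - T_a) has solution T(t) = T_a + (T₀ - T_a)e^(-kt).
Plug in T_a = 20, T₀ = 70, k = 0.07, t = 18: T(18) = 20 + (50)e^(-1.26) ≈ 34.2°C.


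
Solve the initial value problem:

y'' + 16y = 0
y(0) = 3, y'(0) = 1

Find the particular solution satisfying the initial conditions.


Characteristic roots of r² + 16 = 0 are ±4i, so y = C₁cos(4x) + C₂sin(4x).
Apply y(0) = 3: C₁ = 3. Differentiate and apply y'(0) = 1: 4·C₂ = 1, so C₂ = 1/4.
Particular solution: y = 3cos(4x) + (1/4)sin(4x).


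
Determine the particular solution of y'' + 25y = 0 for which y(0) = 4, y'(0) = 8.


Characteristic roots of r² + 25 = 0 are ±5i, so y = C₁cos(5x) + C₂sin(5x).
Apply y(0) = 4: C₁ = 4. Differentiate and apply y'(0) = 8: 5·C₂ = 8, so C₂ = 8/5.
Particular solution: y = 4cos(5x) + (8/5)sin(5x).


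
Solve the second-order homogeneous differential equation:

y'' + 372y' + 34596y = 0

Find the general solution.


Characteristic equation: r² + 372r + 34596 = 0, i.e. (r + 186)² = 0.
Repeated root r = -186; include an x factor for the second linearly independent solution.
General solution: y = (C₁ + C₂x)e^(-186x).


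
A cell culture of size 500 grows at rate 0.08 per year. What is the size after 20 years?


The ODE dP/dt = 0.08P has solution P(t) = P(0)e^(0.08t).
Substitute P(0) = 500 and t = 20: P(20) = 500 e^(1.60) ≈ 2477.


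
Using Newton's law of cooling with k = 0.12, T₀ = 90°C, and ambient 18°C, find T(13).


Newton's law: dT/dt = -k(T - T_a) has solution T(t) = T_a + (T₀ - T_a)e^(-kt).
Plug in T_a = 18, T₀ = 90, k = 0.12, t = 13: T(13) = 18 + (72)e^(-1.56) ≈ 33.1°C.


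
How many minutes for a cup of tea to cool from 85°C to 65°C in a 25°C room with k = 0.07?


From T(t) = T_a + (T₀ - T_a)e^(-kt), set T(t) = 65:
(65 - 25) / (85 - 25) = e^(-0.07t), so t = -ln(0.667)/0.07 ≈ 5.8 minutes.


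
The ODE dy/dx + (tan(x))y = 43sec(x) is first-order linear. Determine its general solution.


P(x) = tan(x) ⇒ μ = e^(∫tan(x)dx) = sec(x).
(sec(x) y)' = 43sec²(x) ⇒ sec(x) y = 43tan(x) + C.
Multiply by cos(x): y = 43sin(x) + C·cos(x).


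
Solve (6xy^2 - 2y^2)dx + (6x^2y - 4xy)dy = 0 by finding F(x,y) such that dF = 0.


Check exactness: ∂M/∂y = 12xy - 4y and ∂N/∂x = 12xy - 4y; equal, so the equation is exact.
Integrate M with respect to x (treating y as constant): ∫M dx = 3x^2y^2 - 2xy^2 + h(y).
Differentiate w.r.t. y and set equal to N: all terms match, so h'(y) = 0 and h is a constant absorbed into C.
General solution: 3x^2y^2 - 2xy^2 = C.


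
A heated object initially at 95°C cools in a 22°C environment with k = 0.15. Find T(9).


Newton's law: dT/dt = -k(T - T_a) has solution T(t) = T_a + (T₀ - T_a)e^(-kt).
Plug in T_a = 22, T₀ = 95, k = 0.15, t = 9: T(9) = 22 + (73)e^(-1.35) ≈ 40.9°C.


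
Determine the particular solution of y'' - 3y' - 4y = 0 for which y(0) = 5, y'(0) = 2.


Characteristic roots of r² - 3r - 4 = 0 are -1, 4.
General solution y = c₁ e^(-x) + c₂ e^(4x).
Apply y(0) = 5: c₁ + c₂ = 5. Apply y'(0) = 2: -1 c₁ + 4 c₂ = 2.
Solve: c₁ = 18/5, c₂ = 7/5.
Particular solution: y = (18/5)e^(-x) + (7/5)e^(4x).


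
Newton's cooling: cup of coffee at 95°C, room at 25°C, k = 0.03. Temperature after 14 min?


Newton's law: dT/dt = -k(T - T_a) has solution T(t) = T_a + (T₀ - T_a)e^(-kt).
Plug in T_a = 25, T₀ = 95, k = 0.03, t = 14: T(14) = 25 + (70)e^(-0.42) ≈ 71.0°C.


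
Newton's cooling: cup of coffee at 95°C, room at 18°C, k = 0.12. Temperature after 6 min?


Newton's law: dT/dt = -k(T - T_a) has solution T(t) = T_a + (T₀ - T_a)e^(-kt).
Plug in T_a = 18, T₀ = 95, k = 0.12, t = 6: T(6) = 18 + (77)e^(-0.72) ≈ 55.5°C.


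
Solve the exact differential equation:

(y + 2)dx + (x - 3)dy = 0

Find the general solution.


Check exactness: ∂M/∂y = 1 and ∂N/∂x = 1; equal, so the equation is exact.
Integrate M with respect to x (treating y as constant): ∫M dx = xy + 2x + h(y).
Differentiate w.r.t. y and set equal to N: the x-dependent terms already match, leaving h'(y) = -3. Integrate: h(y) = -3y.
So F(x,y) = xy + 2x - 3y.
General solution: xy + 2x - 3y = C.


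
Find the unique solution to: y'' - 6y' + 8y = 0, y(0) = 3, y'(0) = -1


Characteristic roots of r² - 6r + 8 = 0 are 2, 4.
General solution y = c₁ e^(2x) + c₂ e^(4x).
Apply y(0) = 3: c₁ + c₂ = 3. Apply y'(0) = -1: 2 c₁ + 4 c₂ = -1.
Solve: c₁ = 13/2, c₂ = -7/2.
Particular solution: y = (13/2)e^(2x) - (7/2)e^(4x).


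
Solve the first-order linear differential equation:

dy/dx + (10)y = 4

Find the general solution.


P(x) = 10, Q(x) = 4; integrating factor μ = e^(10x).
(μ y)' = 4e^(10x) ⇒ μ y = (2/5)e^(10x) + C.
Divide by μ: y = 2/5 + Ce^(-10x).


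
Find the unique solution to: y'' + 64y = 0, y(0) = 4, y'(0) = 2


Characteristic roots of r² + 64 = 0 are ±8i, so y = C₁cos(8x) + C₂sin(8x).
Apply y(0) = 4: C₁ = 4. Differentiate and apply y'(0) = 2: 8·C₂ = 2, so C₂ = 1/4.
Particular solution: y = 4cos(8x) + (1/4)sin(8x).


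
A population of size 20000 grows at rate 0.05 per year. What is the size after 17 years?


The ODE dP/dt = 0.05P has solution P(t) = P(0)e^(0.05t).
Substitute P(0) = 20000 and t = 17: P(17) = 20000 e^(0.85) ≈ 46793.


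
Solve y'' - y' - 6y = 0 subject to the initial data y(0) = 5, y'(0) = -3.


Characteristic roots of r² - r - 6 = 0 are -2, 3.
General solution y = c₁ e^(-2x) + c₂ e^(3x).
Apply y(0) = 5: c₁ + c₂ = 5. Apply y'(0) = -3: -2 c₁ + 3 c₂ = -3.
Solve: c₁ = 18/5, c₂ = 7/5.
Particular solution: y = (18/5)e^(-2x) + (7/5)e^(3x).


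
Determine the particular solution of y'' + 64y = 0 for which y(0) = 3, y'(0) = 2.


Characteristic roots of r² + 64 = 0 are ±8i, so y = C₁cos(8x) + C₂sin(8x).
Apply y(0) = 3: C₁ = 3. Differentiate and apply y'(0) = 2: 8·C₂ = 2, so C₂ = 1/4.
Particular solution: y = 3cos(8x) + (1/4)sin(8x).


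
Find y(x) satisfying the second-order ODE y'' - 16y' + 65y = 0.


Characteristic equation: r² - 16r + 65 = 0.
Discriminant is negative; roots r = 8 ± 1i (complex conjugate pair).
General solution uses e^(α x)(C₁ cos(β x) + C₂ sin(β x)): y = e^(8x)(C₁cos(x) + C₂sin(x)).


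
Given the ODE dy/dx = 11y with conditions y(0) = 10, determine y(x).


General solution of y' = 11y is y = Ce^(11x).
Apply y(0) = 10: C = 10.
Particular solution: y = 10e^(11x).


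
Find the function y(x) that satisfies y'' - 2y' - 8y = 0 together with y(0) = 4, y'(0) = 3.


Characteristic roots of r² - 2r - 8 = 0 are -2, 4.
General solution y = c₁ e^(-2x) + c₂ e^(4x).
Apply y(0) = 4: c₁ + c₂ = 4. Apply y'(0) = 3: -2 c₁ + 4 c₂ = 3.
Solve: c₁ = 13/6, c₂ = 11/6.
Particular solution: y = (13/6)e^(-2x) + (11/6)e^(4x).


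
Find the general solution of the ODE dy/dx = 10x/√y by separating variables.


Separate: √y dy = 10x dx.
Integrate: (2/3)y^(3/2) = 5x² + C.


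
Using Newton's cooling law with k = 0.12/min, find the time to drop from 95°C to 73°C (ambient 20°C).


From T(t) = T_a + (T₀ - T_a)e^(-kt), set T(t) = 73:
(73 - 20) / (95 - 20) = e^(-0.12t), so t = -ln(0.707)/0.12 ≈ 2.9 minutes.


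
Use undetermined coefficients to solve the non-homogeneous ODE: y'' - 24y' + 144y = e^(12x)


Characteristic polynomial (r - 12)² = 0; repeated root r = 12.
y_h = (C₁ + C₂x)e^(12x). Forcing matches the repeated root (resonance), so try y_p = Ax² e^(12x).
Substitute and solve for A: 2A = 1, so A = 1/2.
General solution: y = (C₁ + C₂x + (1/2)x²)e^(12x).


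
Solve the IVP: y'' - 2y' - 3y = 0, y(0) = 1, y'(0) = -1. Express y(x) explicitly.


Characteristic roots of r² - 2r - 3 = 0 are -1, 3.
General solution y = c₁ e^(-x) + c₂ e^(3x).
Apply y(0) = 1: c₁ + c₂ = 1. Apply y'(0) = -1: -1 c₁ + 3 c₂ = -1.
Solve: c₁ = 1, c₂ = 0.
Particular solution: y = e^(-x) + 0e^(3x).


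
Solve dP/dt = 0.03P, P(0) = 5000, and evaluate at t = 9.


The ODE dP/dt = 0.03P has solution P(t) = P(0)e^(0.03t).
Substitute P(0) = 5000 and t = 9: P(9) = 5000 e^(0.27) ≈ 6550.


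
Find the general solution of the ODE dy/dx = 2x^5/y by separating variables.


Separate variables: y dy = 2x^5 dx.
Integrate both sides: y²/2 = (1/3)x^6 + C₀.
Multiply by 2: y² = (2/3)x^6 + C.


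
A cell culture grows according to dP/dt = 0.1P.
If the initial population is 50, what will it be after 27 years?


The ODE dP/dt = 0.1P has solution P(t) = P(0)e^(0.1t).
Substitute P(0) = 50 and t = 27: P(27) = 50 e^(2.70) ≈ 744.


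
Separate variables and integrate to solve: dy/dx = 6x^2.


Integrate both sides with respect to x: y = ∫ 6x^2 dx = 2x^3 + C.


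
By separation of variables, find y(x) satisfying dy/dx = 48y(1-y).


Separate: dy/[y(1-y)] = 48 dx.
Partial fractions: 1/[y(1-y)] = 1/y + 1/(1-y).
Integrate: ln|y/(1-y)| = 48x + C₀.
Solve for y: y = 1/(1 + Ce^(-48x)).


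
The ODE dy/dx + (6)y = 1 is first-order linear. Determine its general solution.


P(x) = 6, Q(x) = 1; integrating factor μ = e^(6x).
(μ y)' = e^(6x) ⇒ μ y = (1/6)e^(6x) + C.
Divide by μ: y = 1/6 + Ce^(-6x).


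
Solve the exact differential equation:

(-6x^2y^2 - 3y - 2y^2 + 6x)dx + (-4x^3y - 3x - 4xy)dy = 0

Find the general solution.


Check exactness: ∂M/∂y = -12x^2y - 3 - 4y and ∂N/∂x = -12x^2y - 3 - 4y; equal, so the equation is exact.
Integrate M with respect to x (treating y as constant): ∫M dx = -2x^3y^2 - 3xy - 2xy^2 + 3x^2 + h(y).
Differentiate w.r.t. y and set equal to N: all terms match, so h'(y) = 0 and h is a constant absorbed into C.
General solution: -2x^3y^2 - 3xy - 2xy^2 + 3x^2 = C.


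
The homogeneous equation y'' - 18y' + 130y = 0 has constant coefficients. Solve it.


Characteristic equation: r² - 18r + 130 = 0.
Discriminant is negative; roots r = 9 ± 7i (complex conjugate pair).
General solution uses e^(α x)(C₁ cos(β x) + C₂ sin(β x)): y = e^(9x)(C₁cos(7x) + C₂sin(7x)).


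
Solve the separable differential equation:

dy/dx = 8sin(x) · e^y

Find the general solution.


Separate: e^(-y) dy = 8sin(x) dx.
Integrate: -e^(-y) = -8cos(x) + C₀.
Rearrange: e^(-y) = 8cos(x) + C.


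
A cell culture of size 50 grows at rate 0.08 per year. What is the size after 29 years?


The ODE dP/dt = 0.08P has solution P(t) = P(0)e^(0.08t).
Substitute P(0) = 50 and t = 29: P(29) = 50 e^(2.32) ≈ 509.


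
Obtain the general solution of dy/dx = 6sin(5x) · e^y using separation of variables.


Separate: e^(-y) dy = 6sin(5x) dx.
Integrate: -e^(-y) = -(6/5)cos(5x) + C₀.
Rearrange: e^(-y) = (6/5)cos(5x) + C.


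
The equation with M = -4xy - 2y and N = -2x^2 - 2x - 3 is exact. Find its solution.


Check exactness: ∂M/∂y = -4x - 2 and ∂N/∂x = -4x - 2; equal, so the equation is exact.
Integrate M with respect to x (treating y as constant): ∫M dx = -2x^2y - 2xy + h(y).
Differentiate w.r.t. y and set equal to N: the x-dependent terms already match, leaving h'(y) = -3. Integrate: h(y) = -3y.
So F(x,y) = -2x^2y - 2xy - 3y.
General solution: -2x^2y - 2xy - 3y = C.


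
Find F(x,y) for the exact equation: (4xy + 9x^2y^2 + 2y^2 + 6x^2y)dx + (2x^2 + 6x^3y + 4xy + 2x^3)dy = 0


Check exactness: ∂M/∂y = 4x + 18x^2y + 4y + 6x^2 and ∂N/∂x = 4x + 18x^2y + 4y + 6x^2; equal, so the equation is exact.
Integrate M with respect to x (treating y as constant): ∫M dx = 2x^2y + 3x^3y^2 + 2xy^2 + 2x^3y + h(y).
Differentiate w.r.t. y and set equal to N: all terms match, so h'(y) = 0 and h is a constant absorbed into C.
General solution: 2x^2y + 3x^3y^2 + 2xy^2 + 2x^3y = C.


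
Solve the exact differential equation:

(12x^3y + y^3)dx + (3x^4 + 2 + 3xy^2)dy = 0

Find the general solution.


Check exactness: ∂M/∂y = 12x^3 + 3y^2 and ∂N/∂x = 12x^3 + 3y^2; equal, so the equation is exact.
Integrate M with respect to x (treating y as constant): ∫M dx = 3x^4y + xy^3 + h(y).
Differentiate w.r.t. y and set equal to N: the x-dependent terms already match, leaving h'(y) = 2. Integrate: h(y) = 2y.
So F(x,y) = 3x^4y + 2y + xy^3.
General solution: 3x^4y + 2y + xy^3 = C.


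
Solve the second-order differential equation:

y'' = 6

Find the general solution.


Characteristic polynomial (r - 0)² = 0; repeated root r = 0.
y_h = (C₁ + C₂x). Forcing matches the repeated root (resonance), so try y_p = Ax².
Substitute and solve for A: 2A = 6, so A = 3.
General solution: y = C₁ + C₂x + 3x².


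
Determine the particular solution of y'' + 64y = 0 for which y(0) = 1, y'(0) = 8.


Characteristic roots of r² + 64 = 0 are ±8i, so y = C₁cos(8x) + C₂sin(8x).
Apply y(0) = 1: C₁ = 1. Differentiate and apply y'(0) = 8: 8·C₂ = 8, so C₂ = 1.
Particular solution: y = cos(8x) + sin(8x).


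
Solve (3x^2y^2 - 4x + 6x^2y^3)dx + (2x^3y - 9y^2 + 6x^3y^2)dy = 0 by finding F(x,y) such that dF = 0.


Check exactness: ∂M/∂y = 6x^2y + 18x^2y^2 and ∂N/∂x = 6x^2y + 18x^2y^2; equal, so the equation is exact.
Integrate M with respect to x (treating y as constant): ∫M dx = x^3y^2 - 2x^2 + 2x^3y^3 + h(y).
Differentiate w.r.t. y and set equal to N: the x-dependent terms already match, leaving h'(y) = -9y^2. Integrate: h(y) = -3y^3.
So F(x,y) = x^3y^2 - 3y^3 - 2x^2 + 2x^3y^3.
General solution: x^3y^2 - 3y^3 - 2x^2 + 2x^3y^3 = C.


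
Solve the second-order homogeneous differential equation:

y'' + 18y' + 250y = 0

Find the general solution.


Characteristic equation: r² + 18r + 250 = 0.
Discriminant is negative; roots r = -9 ± 13i (complex conjugate pair).
General solution uses e^(α x)(C₁ cos(β x) + C₂ sin(β x)): y = e^(-9x)(C₁cos(13x) + C₂sin(13x)).


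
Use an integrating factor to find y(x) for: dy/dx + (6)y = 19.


P(x) = 6, Q(x) = 19; integrating factor μ = e^(6x).
(μ y)' = 19e^(6x) ⇒ μ y = (19/6)e^(6x) + C.
Divide by μ: y = 19/6 + Ce^(-6x).


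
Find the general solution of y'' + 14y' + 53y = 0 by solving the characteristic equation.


Characteristic equation: r² + 14r + 53 = 0.
Discriminant is negative; roots r = -7 ± 2i (complex conjugate pair).
General solution uses e^(α x)(C₁ cos(β x) + C₂ sin(β x)): y = e^(-7x)(C₁cos(2x) + C₂sin(2x)).


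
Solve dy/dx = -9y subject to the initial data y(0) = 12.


General solution of y' = -9y is y = Ce^(-9x).
Apply y(0) = 12: C = 12.
Particular solution: y = 12e^(-9x).


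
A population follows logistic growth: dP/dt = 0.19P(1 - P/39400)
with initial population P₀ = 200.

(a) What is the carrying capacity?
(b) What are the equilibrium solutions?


Logistic ODE dP/dt = 0.19P(1 - P/39400) has equilibria where dP/dt = 0, i.e. P = 0 or P = 39400.
The coefficient (1 - P/K) = 0 when P = K, identifying K = 39400 as the carrying capacity.
(a) K = 39400; (b) equilibria P = 0 and P = 39400.


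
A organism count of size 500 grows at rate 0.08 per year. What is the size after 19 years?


The ODE dP/dt = 0.08P has solution P(t) = P(0)e^(0.08t).
Substitute P(0) = 500 and t = 19: P(19) = 500 e^(1.52) ≈ 2286.
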